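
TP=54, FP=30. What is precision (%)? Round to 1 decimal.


Precision = TP / (TP + FP) * 100
= 54 / (54 + 30)
= 54 / 84
= 0.6429
= 64.3%

64.3


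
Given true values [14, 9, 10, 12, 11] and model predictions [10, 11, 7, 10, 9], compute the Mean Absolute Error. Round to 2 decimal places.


Absolute errors: [4, 2, 3, 2, 2]
Sum of absolute errors = 13
MAE = 13 / 5 = 2.60

2.60


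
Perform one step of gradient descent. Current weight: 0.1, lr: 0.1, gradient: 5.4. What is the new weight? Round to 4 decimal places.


w_new = w_old - lr * gradient
= 0.1 - 0.1 * 5.4
= 0.1 - (0.54)
= -0.4400

-0.4400


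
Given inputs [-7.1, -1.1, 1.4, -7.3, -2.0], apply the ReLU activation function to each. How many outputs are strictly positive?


ReLU(x) = max(0, x) for each element:
ReLU(-7.1) = 0
ReLU(-1.1) = 0
ReLU(1.4) = 1.4
ReLU(-7.3) = 0
ReLU(-2.0) = 0
Active neurons (>0): 1

1


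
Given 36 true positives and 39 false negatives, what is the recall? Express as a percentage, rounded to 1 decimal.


Recall = TP / (TP + FN) * 100
= 36 / (36 + 39)
= 36 / 75
= 0.48
= 48.0%

48.0


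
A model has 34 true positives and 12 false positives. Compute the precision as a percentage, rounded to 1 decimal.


Precision = TP / (TP + FP) * 100
= 34 / (34 + 12)
= 34 / 46
= 0.7391
= 73.9%

73.9


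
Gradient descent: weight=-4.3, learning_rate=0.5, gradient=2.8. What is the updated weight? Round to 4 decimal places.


w_new = w_old - lr * gradient
= -4.3 - 0.5 * 2.8
= -4.3 - (1.4)
= -5.7000

-5.7000


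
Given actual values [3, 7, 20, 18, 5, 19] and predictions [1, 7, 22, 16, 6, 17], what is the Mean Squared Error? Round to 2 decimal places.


Differences: [2, 0, -2, 2, -1, 2]
Squared errors: [4, 0, 4, 4, 1, 4]
Sum of squared errors = 17
MSE = 17 / 6 = 2.83

2.83


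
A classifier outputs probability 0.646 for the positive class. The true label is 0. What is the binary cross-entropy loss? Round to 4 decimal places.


For y=0: Loss = -log(1-p)
= -log(1 - 0.646)
= -log(0.354)
= -(-1.0385)
= 1.0385

1.0385


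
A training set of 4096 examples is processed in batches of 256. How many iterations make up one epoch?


Iterations per epoch = dataset_size / batch_size
= 4096 / 256
= 16

16


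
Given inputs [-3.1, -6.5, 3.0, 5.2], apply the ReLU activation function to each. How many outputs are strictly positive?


ReLU(x) = max(0, x) for each element:
ReLU(-3.1) = 0
ReLU(-6.5) = 0
ReLU(3.0) = 3.0
ReLU(5.2) = 5.2
Active neurons (>0): 2

2


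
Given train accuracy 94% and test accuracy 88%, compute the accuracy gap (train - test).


Gap = train_accuracy - test_accuracy
= 94 - 88
= 6%
This moderate gap may indicate mild overfitting.

6


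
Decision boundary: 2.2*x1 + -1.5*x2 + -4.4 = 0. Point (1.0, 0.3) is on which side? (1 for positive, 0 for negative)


Compute 2.2 * 1.0 + -1.5 * 0.3 + -4.4
= 2.2 + -0.45 + -4.4
= -2.65
Since -2.65 < 0, the point is on the negative side.

0


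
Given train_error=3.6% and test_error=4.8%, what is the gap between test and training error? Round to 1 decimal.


Generalization gap = test_error - train_error
= 4.8 - 3.6
= 1.2%
A small gap suggests good generalization.

1.2


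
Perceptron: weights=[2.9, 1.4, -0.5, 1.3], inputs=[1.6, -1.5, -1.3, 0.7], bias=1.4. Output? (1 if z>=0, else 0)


z = w . x + b
= 2.9*1.6 + 1.4*-1.5 + -0.5*-1.3 + 1.3*0.7 + 1.4
= 4.64 + -2.1 + 0.65 + 0.91 + 1.4
= 4.1 + 1.4
= 5.5
Since z = 5.5 >= 0, output = 1

1


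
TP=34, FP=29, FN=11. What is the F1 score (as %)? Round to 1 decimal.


Precision = TP / (TP + FP) = 34 / 63 = 0.5397
Recall = TP / (TP + FN) = 34 / 45 = 0.7556
F1 = 2 * P * R / (P + R)
= 2 * 0.5397 * 0.7556 / (0.5397 + 0.7556)
= 0.8155 / 1.2952
= 0.6296
As percentage: 63.0%

63.0


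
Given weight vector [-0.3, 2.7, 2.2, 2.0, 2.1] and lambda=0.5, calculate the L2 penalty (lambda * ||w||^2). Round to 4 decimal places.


Squaring each weight:
(-0.3)^2 = 0.09
2.7^2 = 7.29
2.2^2 = 4.84
2.0^2 = 4.0
2.1^2 = 4.41
Sum of squares = 20.63
Penalty = 0.5 * 20.63 = 10.3150

10.3150


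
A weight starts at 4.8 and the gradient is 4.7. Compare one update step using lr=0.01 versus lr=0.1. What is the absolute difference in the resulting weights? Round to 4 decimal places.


With lr=0.01: w_new = 4.8 - 0.01 * 4.7 = 4.753
With lr=0.1: w_new = 4.8 - 0.1 * 4.7 = 4.33
Absolute difference = |4.753 - 4.33|
= 0.4230

0.4230


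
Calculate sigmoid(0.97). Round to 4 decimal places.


sigmoid(z) = 1 / (1 + exp(-z))
exp(-(0.97)) = exp(-0.97) = 0.3791
1 + 0.3791 = 1.3791
1 / 1.3791 = 0.7251

0.7251


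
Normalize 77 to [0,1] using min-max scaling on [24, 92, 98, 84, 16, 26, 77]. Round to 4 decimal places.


Min = 16, Max = 98
Range = 98 - 16 = 82
Scaled = (x - min) / (max - min)
= (77 - 16) / 82
= 61 / 82
= 0.7439

0.7439


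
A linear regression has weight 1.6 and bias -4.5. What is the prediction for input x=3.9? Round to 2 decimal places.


y = 1.6 * 3.9 + (-4.5)
= 6.24 + (-4.5)
= 1.74

1.74


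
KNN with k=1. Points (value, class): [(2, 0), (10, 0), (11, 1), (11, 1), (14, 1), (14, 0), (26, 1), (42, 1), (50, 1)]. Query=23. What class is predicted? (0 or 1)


Distances from query 23:
Point 26 (class 1): distance = 3
K=1 nearest neighbors: classes = [1]
Votes for class 1: 1 / 1
Majority vote => class 1

1


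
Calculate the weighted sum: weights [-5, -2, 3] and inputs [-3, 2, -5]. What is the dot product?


Element-wise products:
-5 * -3 = 15
-2 * 2 = -4
3 * -5 = -15
Sum = 15 + -4 + -15
= -4

-4


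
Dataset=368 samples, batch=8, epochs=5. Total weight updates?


Iterations per epoch = 368 / 8 = 46
Total updates = iterations_per_epoch * epochs
= 46 * 5
= 230

230


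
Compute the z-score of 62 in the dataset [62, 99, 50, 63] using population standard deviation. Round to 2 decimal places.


Mean = (62 + 99 + 50 + 63) / 4 = 68.5
Variance = sum((x_i - mean)^2) / n = 336.25
Std = sqrt(336.25) = 18.3371
Z = (x - mean) / std
= (62 - 68.5) / 18.3371
= -6.5 / 18.3371
= -0.35

-0.35


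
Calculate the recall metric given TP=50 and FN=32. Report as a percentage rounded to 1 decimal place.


Recall = TP / (TP + FN) * 100
= 50 / (50 + 32)
= 50 / 82
= 0.6098
= 61.0%

61.0


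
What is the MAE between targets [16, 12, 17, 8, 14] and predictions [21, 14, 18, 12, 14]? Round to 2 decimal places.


Absolute errors: [5, 2, 1, 4, 0]
Sum of absolute errors = 12
MAE = 12 / 5 = 2.40

2.40


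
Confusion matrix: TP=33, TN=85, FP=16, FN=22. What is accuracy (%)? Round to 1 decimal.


Accuracy = (TP + TN) / (TP + TN + FP + FN) * 100
= (33 + 85) / (33 + 85 + 16 + 22)
= 118 / 156
= 0.7564
= 75.6%

75.6


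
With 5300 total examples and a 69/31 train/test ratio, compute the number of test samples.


Train samples = 5300 * 69% = 3657
Test samples = 5300 - 3657
= 1643

1643


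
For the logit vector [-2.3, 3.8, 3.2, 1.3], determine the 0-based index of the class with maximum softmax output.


Softmax is a monotonic transformation, so it preserves the argmax.
We need to find the index of the maximum logit.
Index 0: -2.3
Index 1: 3.8
Index 2: 3.2
Index 3: 1.3
Maximum logit = 3.8 at index 1

1


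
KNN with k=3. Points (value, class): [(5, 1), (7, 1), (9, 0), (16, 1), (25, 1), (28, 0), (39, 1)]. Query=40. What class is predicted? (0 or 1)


Distances from query 40:
Point 39 (class 1): distance = 1
Point 28 (class 0): distance = 12
Point 25 (class 1): distance = 15
K=3 nearest neighbors: classes = [1, 0, 1]
Votes for class 1: 2 / 3
Majority vote => class 1

1


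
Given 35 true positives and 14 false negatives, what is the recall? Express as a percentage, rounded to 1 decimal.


Recall = TP / (TP + FN) * 100
= 35 / (35 + 14)
= 35 / 49
= 0.7143
= 71.4%

71.4


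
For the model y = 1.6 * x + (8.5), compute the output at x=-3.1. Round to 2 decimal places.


y = 1.6 * -3.1 + (8.5)
= -4.96 + (8.5)
= 3.54

3.54


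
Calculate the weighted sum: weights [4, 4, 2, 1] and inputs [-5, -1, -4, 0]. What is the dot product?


Element-wise products:
4 * -5 = -20
4 * -1 = -4
2 * -4 = -8
1 * 0 = 0
Sum = -20 + -4 + -8 + 0
= -32

-32


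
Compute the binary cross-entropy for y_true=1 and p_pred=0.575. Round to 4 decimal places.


For y=1: Loss = -log(p)
= -log(0.575)
= -(-0.5534)
= 0.5534

0.5534


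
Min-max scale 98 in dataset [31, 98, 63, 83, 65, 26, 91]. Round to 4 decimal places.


Min = 26, Max = 98
Range = 98 - 26 = 72
Scaled = (x - min) / (max - min)
= (98 - 26) / 72
= 72 / 72
= 1.0000

1.0000


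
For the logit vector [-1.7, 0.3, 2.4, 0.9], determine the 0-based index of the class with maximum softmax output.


Softmax is a monotonic transformation, so it preserves the argmax.
We need to find the index of the maximum logit.
Index 0: -1.7
Index 1: 0.3
Index 2: 2.4
Index 3: 0.9
Maximum logit = 2.4 at index 2

2


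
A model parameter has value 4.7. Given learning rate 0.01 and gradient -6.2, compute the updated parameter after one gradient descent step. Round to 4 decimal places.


w_new = w_old - lr * gradient
= 4.7 - 0.01 * -6.2
= 4.7 - (-0.062)
= 4.7620

4.7620


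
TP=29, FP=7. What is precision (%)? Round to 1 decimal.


Precision = TP / (TP + FP) * 100
= 29 / (29 + 7)
= 29 / 36
= 0.8056
= 80.6%

80.6


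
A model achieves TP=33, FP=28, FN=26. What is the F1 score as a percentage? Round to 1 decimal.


Precision = TP / (TP + FP) = 33 / 61 = 0.541
Recall = TP / (TP + FN) = 33 / 59 = 0.5593
F1 = 2 * P * R / (P + R)
= 2 * 0.541 * 0.5593 / (0.541 + 0.5593)
= 0.6052 / 1.1003
= 0.55
As percentage: 55.0%

55.0


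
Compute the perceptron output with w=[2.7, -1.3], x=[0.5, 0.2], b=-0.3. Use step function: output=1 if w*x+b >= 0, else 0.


z = w . x + b
= 2.7*0.5 + -1.3*0.2 + -0.3
= 1.35 + -0.26 + -0.3
= 1.09 + -0.3
= 0.79
Since z = 0.79 >= 0, output = 1

1


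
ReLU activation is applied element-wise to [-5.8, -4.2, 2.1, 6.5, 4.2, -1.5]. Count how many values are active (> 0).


ReLU(x) = max(0, x) for each element:
ReLU(-5.8) = 0
ReLU(-4.2) = 0
ReLU(2.1) = 2.1
ReLU(6.5) = 6.5
ReLU(4.2) = 4.2
ReLU(-1.5) = 0
Active neurons (>0): 3

3


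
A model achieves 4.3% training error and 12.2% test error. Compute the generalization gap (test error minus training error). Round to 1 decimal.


Generalization gap = test_error - train_error
= 12.2 - 4.3
= 7.9%
A moderate gap.

7.9


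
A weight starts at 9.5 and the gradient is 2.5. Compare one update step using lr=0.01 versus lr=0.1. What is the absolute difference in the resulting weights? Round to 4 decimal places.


With lr=0.01: w_new = 9.5 - 0.01 * 2.5 = 9.475
With lr=0.1: w_new = 9.5 - 0.1 * 2.5 = 9.25
Absolute difference = |9.475 - 9.25|
= 0.2250

0.2250


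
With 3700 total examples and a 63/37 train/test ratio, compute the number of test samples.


Train samples = 3700 * 63% = 2331
Test samples = 3700 - 2331
= 1369

1369


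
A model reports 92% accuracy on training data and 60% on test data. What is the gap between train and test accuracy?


Gap = train_accuracy - test_accuracy
= 92 - 60
= 32%
This large gap strongly indicates overfitting.

32


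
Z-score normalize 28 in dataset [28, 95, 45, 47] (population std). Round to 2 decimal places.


Mean = (28 + 95 + 45 + 47) / 4 = 53.75
Variance = sum((x_i - mean)^2) / n = 621.6875
Std = sqrt(621.6875) = 24.9337
Z = (x - mean) / std
= (28 - 53.75) / 24.9337
= -25.75 / 24.9337
= -1.03

-1.03


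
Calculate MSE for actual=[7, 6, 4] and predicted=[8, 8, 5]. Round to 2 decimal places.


Differences: [-1, -2, -1]
Squared errors: [1, 4, 1]
Sum of squared errors = 6
MSE = 6 / 3 = 2.00

2.00


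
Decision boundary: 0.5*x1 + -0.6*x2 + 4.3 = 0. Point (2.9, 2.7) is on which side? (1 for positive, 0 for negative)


Compute 0.5 * 2.9 + -0.6 * 2.7 + 4.3
= 1.45 + -1.62 + 4.3
= 4.13
Since 4.13 >= 0, the point is on the positive side.

1


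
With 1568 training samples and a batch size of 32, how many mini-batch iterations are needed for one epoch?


Iterations per epoch = dataset_size / batch_size
= 1568 / 32
= 49

49


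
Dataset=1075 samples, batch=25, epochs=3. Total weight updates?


Iterations per epoch = 1075 / 25 = 43
Total updates = iterations_per_epoch * epochs
= 43 * 3
= 129

129


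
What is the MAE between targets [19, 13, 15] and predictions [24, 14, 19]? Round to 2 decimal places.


Absolute errors: [5, 1, 4]
Sum of absolute errors = 10
MAE = 10 / 3 = 3.33

3.33


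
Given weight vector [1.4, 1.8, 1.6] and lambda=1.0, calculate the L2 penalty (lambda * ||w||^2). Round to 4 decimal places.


Squaring each weight:
1.4^2 = 1.96
1.8^2 = 3.24
1.6^2 = 2.56
Sum of squares = 7.76
Penalty = 1.0 * 7.76 = 7.7600

7.7600


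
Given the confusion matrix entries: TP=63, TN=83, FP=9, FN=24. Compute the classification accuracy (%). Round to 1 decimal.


Accuracy = (TP + TN) / (TP + TN + FP + FN) * 100
= (63 + 83) / (63 + 83 + 9 + 24)
= 146 / 179
= 0.8156
= 81.6%

81.6


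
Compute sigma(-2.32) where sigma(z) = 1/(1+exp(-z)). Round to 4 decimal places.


sigmoid(z) = 1 / (1 + exp(-z))
exp(-(-2.32)) = exp(2.32) = 10.1757
1 + 10.1757 = 11.1757
1 / 11.1757 = 0.0895

0.0895


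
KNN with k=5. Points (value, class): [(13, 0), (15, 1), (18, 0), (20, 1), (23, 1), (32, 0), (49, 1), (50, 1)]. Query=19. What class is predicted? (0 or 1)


Distances from query 19:
Point 18 (class 0): distance = 1
Point 20 (class 1): distance = 1
Point 15 (class 1): distance = 4
Point 23 (class 1): distance = 4
Point 13 (class 0): distance = 6
K=5 nearest neighbors: classes = [0, 1, 1, 1, 0]
Votes for class 1: 3 / 5
Majority vote => class 1

1


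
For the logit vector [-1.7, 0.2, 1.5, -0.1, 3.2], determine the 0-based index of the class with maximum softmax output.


Softmax is a monotonic transformation, so it preserves the argmax.
We need to find the index of the maximum logit.
Index 0: -1.7
Index 1: 0.2
Index 2: 1.5
Index 3: -0.1
Index 4: 3.2
Maximum logit = 3.2 at index 4

4


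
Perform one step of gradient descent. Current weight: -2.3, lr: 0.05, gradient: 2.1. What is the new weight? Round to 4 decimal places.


w_new = w_old - lr * gradient
= -2.3 - 0.05 * 2.1
= -2.3 - (0.105)
= -2.4050

-2.4050


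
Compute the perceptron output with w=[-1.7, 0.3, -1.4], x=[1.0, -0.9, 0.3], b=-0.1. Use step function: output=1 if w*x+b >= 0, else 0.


z = w . x + b
= -1.7*1.0 + 0.3*-0.9 + -1.4*0.3 + -0.1
= -1.7 + -0.27 + -0.42 + -0.1
= -2.39 + -0.1
= -2.49
Since z = -2.49 < 0, output = 0

0


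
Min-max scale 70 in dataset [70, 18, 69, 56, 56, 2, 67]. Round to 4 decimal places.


Min = 2, Max = 70
Range = 70 - 2 = 68
Scaled = (x - min) / (max - min)
= (70 - 2) / 68
= 68 / 68
= 1.0000

1.0000


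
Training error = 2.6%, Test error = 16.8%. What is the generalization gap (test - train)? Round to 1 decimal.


Generalization gap = test_error - train_error
= 16.8 - 2.6
= 14.2%
A large gap suggests overfitting.

14.2


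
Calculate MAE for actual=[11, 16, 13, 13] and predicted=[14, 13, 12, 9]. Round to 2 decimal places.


Absolute errors: [3, 3, 1, 4]
Sum of absolute errors = 11
MAE = 11 / 4 = 2.75

2.75


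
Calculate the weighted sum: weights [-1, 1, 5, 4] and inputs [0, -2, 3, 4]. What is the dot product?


Element-wise products:
-1 * 0 = 0
1 * -2 = -2
5 * 3 = 15
4 * 4 = 16
Sum = 0 + -2 + 15 + 16
= 29

29


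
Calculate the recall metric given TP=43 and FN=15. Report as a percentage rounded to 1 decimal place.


Recall = TP / (TP + FN) * 100
= 43 / (43 + 15)
= 43 / 58
= 0.7414
= 74.1%

74.1


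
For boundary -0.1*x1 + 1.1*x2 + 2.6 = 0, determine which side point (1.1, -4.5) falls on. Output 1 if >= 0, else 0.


Compute -0.1 * 1.1 + 1.1 * -4.5 + 2.6
= -0.11 + -4.95 + 2.6
= -2.46
Since -2.46 < 0, the point is on the negative side.

0


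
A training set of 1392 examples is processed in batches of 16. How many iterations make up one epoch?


Iterations per epoch = dataset_size / batch_size
= 1392 / 16
= 87

87


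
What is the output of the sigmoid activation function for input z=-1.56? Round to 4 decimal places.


sigmoid(z) = 1 / (1 + exp(-z))
exp(-(-1.56)) = exp(1.56) = 4.7588
1 + 4.7588 = 5.7588
1 / 5.7588 = 0.1736

0.1736


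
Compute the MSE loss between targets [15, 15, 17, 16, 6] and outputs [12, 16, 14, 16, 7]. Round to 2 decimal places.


Differences: [3, -1, 3, 0, -1]
Squared errors: [9, 1, 9, 0, 1]
Sum of squared errors = 20
MSE = 20 / 5 = 4.00

4.00


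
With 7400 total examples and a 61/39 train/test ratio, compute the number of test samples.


Train samples = 7400 * 61% = 4514
Test samples = 7400 - 4514
= 2886

2886


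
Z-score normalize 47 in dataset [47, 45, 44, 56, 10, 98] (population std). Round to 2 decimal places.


Mean = (47 + 45 + 44 + 56 + 10 + 98) / 6 = 50.0
Variance = sum((x_i - mean)^2) / n = 668.3333
Std = sqrt(668.3333) = 25.8521
Z = (x - mean) / std
= (47 - 50.0) / 25.8521
= -3.0 / 25.8521
= -0.12

-0.12


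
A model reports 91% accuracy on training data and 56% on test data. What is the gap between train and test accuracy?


Gap = train_accuracy - test_accuracy
= 91 - 56
= 35%
This large gap strongly indicates overfitting.

35


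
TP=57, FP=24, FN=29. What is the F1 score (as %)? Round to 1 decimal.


Precision = TP / (TP + FP) = 57 / 81 = 0.7037
Recall = TP / (TP + FN) = 57 / 86 = 0.6628
F1 = 2 * P * R / (P + R)
= 2 * 0.7037 * 0.6628 / (0.7037 + 0.6628)
= 0.9328 / 1.3665
= 0.6826
As percentage: 68.3%

68.3


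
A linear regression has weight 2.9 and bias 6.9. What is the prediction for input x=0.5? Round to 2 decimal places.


y = 2.9 * 0.5 + (6.9)
= 1.45 + (6.9)
= 8.35

8.35


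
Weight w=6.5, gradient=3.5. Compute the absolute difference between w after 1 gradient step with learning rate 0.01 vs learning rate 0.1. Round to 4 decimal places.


With lr=0.01: w_new = 6.5 - 0.01 * 3.5 = 6.465
With lr=0.1: w_new = 6.5 - 0.1 * 3.5 = 6.15
Absolute difference = |6.465 - 6.15|
= 0.3150

0.3150


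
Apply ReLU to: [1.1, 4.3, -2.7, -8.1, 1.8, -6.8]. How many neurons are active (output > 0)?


ReLU(x) = max(0, x) for each element:
ReLU(1.1) = 1.1
ReLU(4.3) = 4.3
ReLU(-2.7) = 0
ReLU(-8.1) = 0
ReLU(1.8) = 1.8
ReLU(-6.8) = 0
Active neurons (>0): 3

3


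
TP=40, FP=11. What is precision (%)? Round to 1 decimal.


Precision = TP / (TP + FP) * 100
= 40 / (40 + 11)
= 40 / 51
= 0.7843
= 78.4%

78.4


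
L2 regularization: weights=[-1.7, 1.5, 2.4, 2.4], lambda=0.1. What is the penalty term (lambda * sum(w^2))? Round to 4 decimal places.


Squaring each weight:
(-1.7)^2 = 2.89
1.5^2 = 2.25
2.4^2 = 5.76
2.4^2 = 5.76
Sum of squares = 16.66
Penalty = 0.1 * 16.66 = 1.6660

1.6660


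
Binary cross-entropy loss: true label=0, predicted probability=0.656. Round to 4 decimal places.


For y=0: Loss = -log(1-p)
= -log(1 - 0.656)
= -log(0.344)
= -(-1.0671)
= 1.0671

1.0671


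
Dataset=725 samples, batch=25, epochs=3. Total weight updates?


Iterations per epoch = 725 / 25 = 29
Total updates = iterations_per_epoch * epochs
= 29 * 3
= 87

87


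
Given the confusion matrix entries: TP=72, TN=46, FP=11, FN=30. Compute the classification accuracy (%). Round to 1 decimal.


Accuracy = (TP + TN) / (TP + TN + FP + FN) * 100
= (72 + 46) / (72 + 46 + 11 + 30)
= 118 / 159
= 0.7421
= 74.2%

74.2


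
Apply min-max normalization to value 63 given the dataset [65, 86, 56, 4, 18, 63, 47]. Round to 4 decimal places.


Min = 4, Max = 86
Range = 86 - 4 = 82
Scaled = (x - min) / (max - min)
= (63 - 4) / 82
= 59 / 82
= 0.7195

0.7195


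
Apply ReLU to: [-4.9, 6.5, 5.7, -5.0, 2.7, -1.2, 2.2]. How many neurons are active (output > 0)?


ReLU(x) = max(0, x) for each element:
ReLU(-4.9) = 0
ReLU(6.5) = 6.5
ReLU(5.7) = 5.7
ReLU(-5.0) = 0
ReLU(2.7) = 2.7
ReLU(-1.2) = 0
ReLU(2.2) = 2.2
Active neurons (>0): 4

4


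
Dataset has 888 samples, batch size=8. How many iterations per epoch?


Iterations per epoch = dataset_size / batch_size
= 888 / 8
= 111

111


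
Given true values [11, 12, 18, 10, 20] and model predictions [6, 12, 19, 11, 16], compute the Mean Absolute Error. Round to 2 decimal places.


Absolute errors: [5, 0, 1, 1, 4]
Sum of absolute errors = 11
MAE = 11 / 5 = 2.20

2.20


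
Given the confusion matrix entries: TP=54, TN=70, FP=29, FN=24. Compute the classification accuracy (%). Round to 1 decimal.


Accuracy = (TP + TN) / (TP + TN + FP + FN) * 100
= (54 + 70) / (54 + 70 + 29 + 24)
= 124 / 177
= 0.7006
= 70.1%

70.1


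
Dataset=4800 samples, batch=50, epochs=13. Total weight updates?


Iterations per epoch = 4800 / 50 = 96
Total updates = iterations_per_epoch * epochs
= 96 * 13
= 1248

1248


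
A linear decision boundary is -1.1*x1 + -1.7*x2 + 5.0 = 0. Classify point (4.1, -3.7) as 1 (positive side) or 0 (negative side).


Compute -1.1 * 4.1 + -1.7 * -3.7 + 5.0
= -4.51 + 6.29 + 5.0
= 6.78
Since 6.78 >= 0, the point is on the positive side.

1


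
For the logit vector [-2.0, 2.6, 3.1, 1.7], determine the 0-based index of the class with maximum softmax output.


Softmax is a monotonic transformation, so it preserves the argmax.
We need to find the index of the maximum logit.
Index 0: -2.0
Index 1: 2.6
Index 2: 3.1
Index 3: 1.7
Maximum logit = 3.1 at index 2

2


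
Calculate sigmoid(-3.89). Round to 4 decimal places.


sigmoid(z) = 1 / (1 + exp(-z))
exp(-(-3.89)) = exp(3.89) = 48.9109
1 + 48.9109 = 49.9109
1 / 49.9109 = 0.0200

0.0200


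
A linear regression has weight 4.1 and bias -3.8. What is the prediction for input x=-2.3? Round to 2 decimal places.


y = 4.1 * -2.3 + (-3.8)
= -9.43 + (-3.8)
= -13.23

-13.23


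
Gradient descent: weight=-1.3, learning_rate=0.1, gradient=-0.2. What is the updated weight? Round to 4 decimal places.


w_new = w_old - lr * gradient
= -1.3 - 0.1 * -0.2
= -1.3 - (-0.02)
= -1.2800

-1.2800


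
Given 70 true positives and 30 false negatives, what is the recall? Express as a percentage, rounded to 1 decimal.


Recall = TP / (TP + FN) * 100
= 70 / (70 + 30)
= 70 / 100
= 0.7
= 70.0%

70.0


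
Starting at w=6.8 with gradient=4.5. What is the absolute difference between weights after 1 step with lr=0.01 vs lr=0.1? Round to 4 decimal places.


With lr=0.01: w_new = 6.8 - 0.01 * 4.5 = 6.755
With lr=0.1: w_new = 6.8 - 0.1 * 4.5 = 6.35
Absolute difference = |6.755 - 6.35|
= 0.4050

0.4050


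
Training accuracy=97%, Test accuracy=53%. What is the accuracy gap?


Gap = train_accuracy - test_accuracy
= 97 - 53
= 44%
This large gap strongly indicates overfitting.

44


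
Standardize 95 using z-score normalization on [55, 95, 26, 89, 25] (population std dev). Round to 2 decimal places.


Mean = (55 + 95 + 26 + 89 + 25) / 5 = 58.0
Variance = sum((x_i - mean)^2) / n = 890.4
Std = sqrt(890.4) = 29.8396
Z = (x - mean) / std
= (95 - 58.0) / 29.8396
= 37.0 / 29.8396
= 1.24

1.24


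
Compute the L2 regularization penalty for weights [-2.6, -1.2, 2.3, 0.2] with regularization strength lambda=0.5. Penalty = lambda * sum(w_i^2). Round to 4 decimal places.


Squaring each weight:
(-2.6)^2 = 6.76
(-1.2)^2 = 1.44
2.3^2 = 5.29
0.2^2 = 0.04
Sum of squares = 13.53
Penalty = 0.5 * 13.53 = 6.7650

6.7650


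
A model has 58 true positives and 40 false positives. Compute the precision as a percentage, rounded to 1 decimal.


Precision = TP / (TP + FP) * 100
= 58 / (58 + 40)
= 58 / 98
= 0.5918
= 59.2%

59.2


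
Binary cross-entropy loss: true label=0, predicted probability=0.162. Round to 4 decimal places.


For y=0: Loss = -log(1-p)
= -log(1 - 0.162)
= -log(0.838)
= -(-0.1767)
= 0.1767

0.1767


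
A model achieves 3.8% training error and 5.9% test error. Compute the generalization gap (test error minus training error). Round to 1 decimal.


Generalization gap = test_error - train_error
= 5.9 - 3.8
= 2.1%
A moderate gap.

2.1


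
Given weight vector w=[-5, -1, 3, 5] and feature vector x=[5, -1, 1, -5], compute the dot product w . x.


Element-wise products:
-5 * 5 = -25
-1 * -1 = 1
3 * 1 = 3
5 * -5 = -25
Sum = -25 + 1 + 3 + -25
= -46

-46


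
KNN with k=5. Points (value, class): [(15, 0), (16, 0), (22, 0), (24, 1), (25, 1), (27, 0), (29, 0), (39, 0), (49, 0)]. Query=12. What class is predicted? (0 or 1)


Distances from query 12:
Point 15 (class 0): distance = 3
Point 16 (class 0): distance = 4
Point 22 (class 0): distance = 10
Point 24 (class 1): distance = 12
Point 25 (class 1): distance = 13
K=5 nearest neighbors: classes = [0, 0, 0, 1, 1]
Votes for class 1: 2 / 5
Majority vote => class 0

0


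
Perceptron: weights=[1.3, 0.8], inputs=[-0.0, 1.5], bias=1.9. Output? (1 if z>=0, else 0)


z = w . x + b
= 1.3*-0.0 + 0.8*1.5 + 1.9
= -0.0 + 1.2 + 1.9
= 1.2 + 1.9
= 3.1
Since z = 3.1 >= 0, output = 1

1


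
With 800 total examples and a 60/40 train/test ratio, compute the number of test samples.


Train samples = 800 * 60% = 480
Test samples = 800 - 480
= 320

320


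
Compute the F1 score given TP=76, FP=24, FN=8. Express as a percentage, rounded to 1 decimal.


Precision = TP / (TP + FP) = 76 / 100 = 0.76
Recall = TP / (TP + FN) = 76 / 84 = 0.9048
F1 = 2 * P * R / (P + R)
= 2 * 0.76 * 0.9048 / (0.76 + 0.9048)
= 1.3752 / 1.6648
= 0.8261
As percentage: 82.6%

82.6


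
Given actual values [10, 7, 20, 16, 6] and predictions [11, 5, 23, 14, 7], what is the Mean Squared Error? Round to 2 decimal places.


Differences: [-1, 2, -3, 2, -1]
Squared errors: [1, 4, 9, 4, 1]
Sum of squared errors = 19
MSE = 19 / 5 = 3.80

3.80


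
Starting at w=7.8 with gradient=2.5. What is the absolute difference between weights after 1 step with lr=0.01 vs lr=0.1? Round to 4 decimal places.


With lr=0.01: w_new = 7.8 - 0.01 * 2.5 = 7.775
With lr=0.1: w_new = 7.8 - 0.1 * 2.5 = 7.55
Absolute difference = |7.775 - 7.55|
= 0.2250

0.2250


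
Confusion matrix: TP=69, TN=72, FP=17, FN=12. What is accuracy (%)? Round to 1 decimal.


Accuracy = (TP + TN) / (TP + TN + FP + FN) * 100
= (69 + 72) / (69 + 72 + 17 + 12)
= 141 / 170
= 0.8294
= 82.9%

82.9


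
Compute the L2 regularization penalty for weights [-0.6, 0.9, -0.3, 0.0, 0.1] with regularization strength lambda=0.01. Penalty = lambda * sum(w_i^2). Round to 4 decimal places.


Squaring each weight:
(-0.6)^2 = 0.36
0.9^2 = 0.81
(-0.3)^2 = 0.09
0.0^2 = 0.0
0.1^2 = 0.01
Sum of squares = 1.27
Penalty = 0.01 * 1.27 = 0.0127

0.0127


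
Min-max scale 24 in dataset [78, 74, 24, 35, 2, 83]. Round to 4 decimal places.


Min = 2, Max = 83
Range = 83 - 2 = 81
Scaled = (x - min) / (max - min)
= (24 - 2) / 81
= 22 / 81
= 0.2716

0.2716


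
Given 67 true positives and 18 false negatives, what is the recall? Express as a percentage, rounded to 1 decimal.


Recall = TP / (TP + FN) * 100
= 67 / (67 + 18)
= 67 / 85
= 0.7882
= 78.8%

78.8


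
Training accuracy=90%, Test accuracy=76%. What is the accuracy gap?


Gap = train_accuracy - test_accuracy
= 90 - 76
= 14%
This gap suggests the model is overfitting.

14


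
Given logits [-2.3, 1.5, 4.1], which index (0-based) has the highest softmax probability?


Softmax is a monotonic transformation, so it preserves the argmax.
We need to find the index of the maximum logit.
Index 0: -2.3
Index 1: 1.5
Index 2: 4.1
Maximum logit = 4.1 at index 2

2


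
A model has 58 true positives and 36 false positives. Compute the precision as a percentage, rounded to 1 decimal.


Precision = TP / (TP + FP) * 100
= 58 / (58 + 36)
= 58 / 94
= 0.617
= 61.7%

61.7


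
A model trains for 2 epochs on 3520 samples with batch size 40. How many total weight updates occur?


Iterations per epoch = 3520 / 40 = 88
Total updates = iterations_per_epoch * epochs
= 88 * 2
= 176

176


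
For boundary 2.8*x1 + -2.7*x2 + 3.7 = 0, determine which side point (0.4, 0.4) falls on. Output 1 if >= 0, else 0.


Compute 2.8 * 0.4 + -2.7 * 0.4 + 3.7
= 1.12 + -1.08 + 3.7
= 3.74
Since 3.74 >= 0, the point is on the positive side.

1


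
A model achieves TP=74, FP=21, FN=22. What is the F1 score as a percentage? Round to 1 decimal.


Precision = TP / (TP + FP) = 74 / 95 = 0.7789
Recall = TP / (TP + FN) = 74 / 96 = 0.7708
F1 = 2 * P * R / (P + R)
= 2 * 0.7789 * 0.7708 / (0.7789 + 0.7708)
= 1.2009 / 1.5498
= 0.7749
As percentage: 77.5%

77.5


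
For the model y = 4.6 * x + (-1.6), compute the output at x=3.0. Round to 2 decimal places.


y = 4.6 * 3.0 + (-1.6)
= 13.8 + (-1.6)
= 12.20

12.20


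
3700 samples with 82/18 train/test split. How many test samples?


Train samples = 3700 * 82% = 3034
Test samples = 3700 - 3034
= 666

666


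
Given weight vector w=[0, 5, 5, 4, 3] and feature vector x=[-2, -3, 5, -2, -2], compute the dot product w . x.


Element-wise products:
0 * -2 = 0
5 * -3 = -15
5 * 5 = 25
4 * -2 = -8
3 * -2 = -6
Sum = 0 + -15 + 25 + -8 + -6
= -4

-4


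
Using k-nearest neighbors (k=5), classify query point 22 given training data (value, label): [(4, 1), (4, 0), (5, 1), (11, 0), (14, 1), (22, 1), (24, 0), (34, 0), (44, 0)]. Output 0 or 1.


Distances from query 22:
Point 22 (class 1): distance = 0
Point 24 (class 0): distance = 2
Point 14 (class 1): distance = 8
Point 11 (class 0): distance = 11
Point 34 (class 0): distance = 12
K=5 nearest neighbors: classes = [1, 0, 1, 0, 0]
Votes for class 1: 2 / 5
Majority vote => class 0

0


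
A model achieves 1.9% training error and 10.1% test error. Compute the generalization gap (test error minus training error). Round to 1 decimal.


Generalization gap = test_error - train_error
= 10.1 - 1.9
= 8.2%
A moderate gap.

8.2


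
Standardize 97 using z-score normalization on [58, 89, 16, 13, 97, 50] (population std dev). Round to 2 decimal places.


Mean = (58 + 89 + 16 + 13 + 97 + 50) / 6 = 53.8333
Variance = sum((x_i - mean)^2) / n = 1038.4722
Std = sqrt(1038.4722) = 32.2253
Z = (x - mean) / std
= (97 - 53.8333) / 32.2253
= 43.1667 / 32.2253
= 1.34

1.34


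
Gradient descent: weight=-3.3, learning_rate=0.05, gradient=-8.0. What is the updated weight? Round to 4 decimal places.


w_new = w_old - lr * gradient
= -3.3 - 0.05 * -8.0
= -3.3 - (-0.4)
= -2.9000

-2.9000


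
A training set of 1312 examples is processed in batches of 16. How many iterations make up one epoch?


Iterations per epoch = dataset_size / batch_size
= 1312 / 16
= 82

82


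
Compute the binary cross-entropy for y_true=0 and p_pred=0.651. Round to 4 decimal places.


For y=0: Loss = -log(1-p)
= -log(1 - 0.651)
= -log(0.349)
= -(-1.0527)
= 1.0527

1.0527


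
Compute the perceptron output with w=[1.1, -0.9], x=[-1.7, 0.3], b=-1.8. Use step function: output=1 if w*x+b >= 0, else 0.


z = w . x + b
= 1.1*-1.7 + -0.9*0.3 + -1.8
= -1.87 + -0.27 + -1.8
= -2.14 + -1.8
= -3.94
Since z = -3.94 < 0, output = 0

0


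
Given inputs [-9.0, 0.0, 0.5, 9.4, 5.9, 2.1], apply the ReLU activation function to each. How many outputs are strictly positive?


ReLU(x) = max(0, x) for each element:
ReLU(-9.0) = 0
ReLU(0.0) = 0
ReLU(0.5) = 0.5
ReLU(9.4) = 9.4
ReLU(5.9) = 5.9
ReLU(2.1) = 2.1
Active neurons (>0): 4

4


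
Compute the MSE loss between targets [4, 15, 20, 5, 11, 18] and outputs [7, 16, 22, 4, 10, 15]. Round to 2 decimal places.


Differences: [-3, -1, -2, 1, 1, 3]
Squared errors: [9, 1, 4, 1, 1, 9]
Sum of squared errors = 25
MSE = 25 / 6 = 4.17

4.17


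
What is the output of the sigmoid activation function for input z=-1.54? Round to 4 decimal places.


sigmoid(z) = 1 / (1 + exp(-z))
exp(-(-1.54)) = exp(1.54) = 4.6646
1 + 4.6646 = 5.6646
1 / 5.6646 = 0.1765

0.1765


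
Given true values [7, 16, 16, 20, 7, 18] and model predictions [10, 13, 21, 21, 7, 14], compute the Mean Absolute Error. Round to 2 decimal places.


Absolute errors: [3, 3, 5, 1, 0, 4]
Sum of absolute errors = 16
MAE = 16 / 6 = 2.67

2.67


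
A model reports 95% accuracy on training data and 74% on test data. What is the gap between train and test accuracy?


Gap = train_accuracy - test_accuracy
= 95 - 74
= 21%
This large gap strongly indicates overfitting.

21


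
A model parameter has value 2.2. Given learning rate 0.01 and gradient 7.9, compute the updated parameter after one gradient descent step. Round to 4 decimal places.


w_new = w_old - lr * gradient
= 2.2 - 0.01 * 7.9
= 2.2 - (0.079)
= 2.1210

2.1210


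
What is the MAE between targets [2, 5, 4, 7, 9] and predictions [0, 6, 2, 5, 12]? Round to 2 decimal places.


Absolute errors: [2, 1, 2, 2, 3]
Sum of absolute errors = 10
MAE = 10 / 5 = 2.00

2.00


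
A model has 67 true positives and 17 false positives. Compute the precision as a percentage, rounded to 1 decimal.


Precision = TP / (TP + FP) * 100
= 67 / (67 + 17)
= 67 / 84
= 0.7976
= 79.8%

79.8


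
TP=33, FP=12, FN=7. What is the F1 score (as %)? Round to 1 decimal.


Precision = TP / (TP + FP) = 33 / 45 = 0.7333
Recall = TP / (TP + FN) = 33 / 40 = 0.825
F1 = 2 * P * R / (P + R)
= 2 * 0.7333 * 0.825 / (0.7333 + 0.825)
= 1.21 / 1.5583
= 0.7765
As percentage: 77.6%

77.6


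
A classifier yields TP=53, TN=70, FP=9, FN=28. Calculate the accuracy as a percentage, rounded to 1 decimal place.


Accuracy = (TP + TN) / (TP + TN + FP + FN) * 100
= (53 + 70) / (53 + 70 + 9 + 28)
= 123 / 160
= 0.7688
= 76.9%

76.9


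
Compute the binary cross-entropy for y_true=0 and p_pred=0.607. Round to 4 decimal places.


For y=0: Loss = -log(1-p)
= -log(1 - 0.607)
= -log(0.393)
= -(-0.9339)
= 0.9339

0.9339


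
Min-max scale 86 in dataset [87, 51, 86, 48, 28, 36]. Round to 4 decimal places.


Min = 28, Max = 87
Range = 87 - 28 = 59
Scaled = (x - min) / (max - min)
= (86 - 28) / 59
= 58 / 59
= 0.9831

0.9831


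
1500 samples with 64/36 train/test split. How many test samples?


Train samples = 1500 * 64% = 960
Test samples = 1500 - 960
= 540

540


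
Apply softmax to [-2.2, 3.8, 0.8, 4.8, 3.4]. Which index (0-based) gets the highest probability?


Softmax is a monotonic transformation, so it preserves the argmax.
We need to find the index of the maximum logit.
Index 0: -2.2
Index 1: 3.8
Index 2: 0.8
Index 3: 4.8
Index 4: 3.4
Maximum logit = 4.8 at index 3

3


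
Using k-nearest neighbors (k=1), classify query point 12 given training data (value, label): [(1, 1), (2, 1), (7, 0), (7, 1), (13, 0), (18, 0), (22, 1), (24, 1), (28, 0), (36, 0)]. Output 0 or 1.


Distances from query 12:
Point 13 (class 0): distance = 1
K=1 nearest neighbors: classes = [0]
Votes for class 1: 0 / 1
Majority vote => class 0

0


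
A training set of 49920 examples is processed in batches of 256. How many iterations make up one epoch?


Iterations per epoch = dataset_size / batch_size
= 49920 / 256
= 195

195


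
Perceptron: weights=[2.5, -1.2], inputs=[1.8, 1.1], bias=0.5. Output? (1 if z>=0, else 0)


z = w . x + b
= 2.5*1.8 + -1.2*1.1 + 0.5
= 4.5 + -1.32 + 0.5
= 3.18 + 0.5
= 3.68
Since z = 3.68 >= 0, output = 1

1


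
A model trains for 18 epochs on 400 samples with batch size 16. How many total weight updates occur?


Iterations per epoch = 400 / 16 = 25
Total updates = iterations_per_epoch * epochs
= 25 * 18
= 450

450


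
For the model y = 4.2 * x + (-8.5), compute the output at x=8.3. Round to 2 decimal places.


y = 4.2 * 8.3 + (-8.5)
= 34.86 + (-8.5)
= 26.36

26.36


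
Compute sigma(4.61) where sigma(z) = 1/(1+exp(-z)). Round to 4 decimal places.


sigmoid(z) = 1 / (1 + exp(-z))
exp(-(4.61)) = exp(-4.61) = 0.01
1 + 0.01 = 1.01
1 / 1.01 = 0.9901

0.9901


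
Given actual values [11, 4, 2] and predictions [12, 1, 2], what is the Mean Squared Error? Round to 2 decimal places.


Differences: [-1, 3, 0]
Squared errors: [1, 9, 0]
Sum of squared errors = 10
MSE = 10 / 3 = 3.33

3.33


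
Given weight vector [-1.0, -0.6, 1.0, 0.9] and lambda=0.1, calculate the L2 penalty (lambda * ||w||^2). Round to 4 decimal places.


Squaring each weight:
(-1.0)^2 = 1.0
(-0.6)^2 = 0.36
1.0^2 = 1.0
0.9^2 = 0.81
Sum of squares = 3.17
Penalty = 0.1 * 3.17 = 0.3170

0.3170


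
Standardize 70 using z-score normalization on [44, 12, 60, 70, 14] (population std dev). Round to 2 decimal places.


Mean = (44 + 12 + 60 + 70 + 14) / 5 = 40.0
Variance = sum((x_i - mean)^2) / n = 555.2
Std = sqrt(555.2) = 23.5627
Z = (x - mean) / std
= (70 - 40.0) / 23.5627
= 30.0 / 23.5627
= 1.27

1.27


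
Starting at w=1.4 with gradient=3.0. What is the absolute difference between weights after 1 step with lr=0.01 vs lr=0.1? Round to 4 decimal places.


With lr=0.01: w_new = 1.4 - 0.01 * 3.0 = 1.37
With lr=0.1: w_new = 1.4 - 0.1 * 3.0 = 1.1
Absolute difference = |1.37 - 1.1|
= 0.2700

0.2700


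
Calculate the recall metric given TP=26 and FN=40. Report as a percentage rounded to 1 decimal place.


Recall = TP / (TP + FN) * 100
= 26 / (26 + 40)
= 26 / 66
= 0.3939
= 39.4%

39.4


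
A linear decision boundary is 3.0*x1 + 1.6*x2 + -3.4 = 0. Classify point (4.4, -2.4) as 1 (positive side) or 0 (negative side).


Compute 3.0 * 4.4 + 1.6 * -2.4 + -3.4
= 13.2 + -3.84 + -3.4
= 5.96
Since 5.96 >= 0, the point is on the positive side.

1


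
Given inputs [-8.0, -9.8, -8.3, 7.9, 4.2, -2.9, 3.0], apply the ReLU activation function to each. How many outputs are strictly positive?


ReLU(x) = max(0, x) for each element:
ReLU(-8.0) = 0
ReLU(-9.8) = 0
ReLU(-8.3) = 0
ReLU(7.9) = 7.9
ReLU(4.2) = 4.2
ReLU(-2.9) = 0
ReLU(3.0) = 3.0
Active neurons (>0): 3

3


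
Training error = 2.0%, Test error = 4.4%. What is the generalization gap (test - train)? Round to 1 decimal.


Generalization gap = test_error - train_error
= 4.4 - 2.0
= 2.4%
A moderate gap.

2.4


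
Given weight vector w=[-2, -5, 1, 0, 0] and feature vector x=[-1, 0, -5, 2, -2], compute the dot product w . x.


Element-wise products:
-2 * -1 = 2
-5 * 0 = 0
1 * -5 = -5
0 * 2 = 0
0 * -2 = 0
Sum = 2 + 0 + -5 + 0 + 0
= -3

-3


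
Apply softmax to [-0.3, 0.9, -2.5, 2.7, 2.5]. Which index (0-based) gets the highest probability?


Softmax is a monotonic transformation, so it preserves the argmax.
We need to find the index of the maximum logit.
Index 0: -0.3
Index 1: 0.9
Index 2: -2.5
Index 3: 2.7
Index 4: 2.5
Maximum logit = 2.7 at index 3

3


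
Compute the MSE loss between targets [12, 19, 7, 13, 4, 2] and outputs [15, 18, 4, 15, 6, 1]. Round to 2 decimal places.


Differences: [-3, 1, 3, -2, -2, 1]
Squared errors: [9, 1, 9, 4, 4, 1]
Sum of squared errors = 28
MSE = 28 / 6 = 4.67

4.67


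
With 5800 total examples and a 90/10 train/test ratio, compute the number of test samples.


Train samples = 5800 * 90% = 5220
Test samples = 5800 - 5220
= 580

580


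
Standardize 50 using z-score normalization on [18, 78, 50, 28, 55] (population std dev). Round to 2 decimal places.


Mean = (18 + 78 + 50 + 28 + 55) / 5 = 45.8
Variance = sum((x_i - mean)^2) / n = 445.76
Std = sqrt(445.76) = 21.113
Z = (x - mean) / std
= (50 - 45.8) / 21.113
= 4.2 / 21.113
= 0.20

0.20


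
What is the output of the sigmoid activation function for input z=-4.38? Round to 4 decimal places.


sigmoid(z) = 1 / (1 + exp(-z))
exp(-(-4.38)) = exp(4.38) = 79.838
1 + 79.838 = 80.838
1 / 80.838 = 0.0124

0.0124


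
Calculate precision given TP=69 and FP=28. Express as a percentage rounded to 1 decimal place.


Precision = TP / (TP + FP) * 100
= 69 / (69 + 28)
= 69 / 97
= 0.7113
= 71.1%

71.1


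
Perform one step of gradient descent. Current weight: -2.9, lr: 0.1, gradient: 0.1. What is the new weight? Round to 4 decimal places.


w_new = w_old - lr * gradient
= -2.9 - 0.1 * 0.1
= -2.9 - (0.01)
= -2.9100

-2.9100


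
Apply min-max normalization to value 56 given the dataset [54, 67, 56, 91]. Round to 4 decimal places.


Min = 54, Max = 91
Range = 91 - 54 = 37
Scaled = (x - min) / (max - min)
= (56 - 54) / 37
= 2 / 37
= 0.0541

0.0541


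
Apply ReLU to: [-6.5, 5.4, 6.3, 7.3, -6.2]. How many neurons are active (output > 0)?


ReLU(x) = max(0, x) for each element:
ReLU(-6.5) = 0
ReLU(5.4) = 5.4
ReLU(6.3) = 6.3
ReLU(7.3) = 7.3
ReLU(-6.2) = 0
Active neurons (>0): 3

3
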